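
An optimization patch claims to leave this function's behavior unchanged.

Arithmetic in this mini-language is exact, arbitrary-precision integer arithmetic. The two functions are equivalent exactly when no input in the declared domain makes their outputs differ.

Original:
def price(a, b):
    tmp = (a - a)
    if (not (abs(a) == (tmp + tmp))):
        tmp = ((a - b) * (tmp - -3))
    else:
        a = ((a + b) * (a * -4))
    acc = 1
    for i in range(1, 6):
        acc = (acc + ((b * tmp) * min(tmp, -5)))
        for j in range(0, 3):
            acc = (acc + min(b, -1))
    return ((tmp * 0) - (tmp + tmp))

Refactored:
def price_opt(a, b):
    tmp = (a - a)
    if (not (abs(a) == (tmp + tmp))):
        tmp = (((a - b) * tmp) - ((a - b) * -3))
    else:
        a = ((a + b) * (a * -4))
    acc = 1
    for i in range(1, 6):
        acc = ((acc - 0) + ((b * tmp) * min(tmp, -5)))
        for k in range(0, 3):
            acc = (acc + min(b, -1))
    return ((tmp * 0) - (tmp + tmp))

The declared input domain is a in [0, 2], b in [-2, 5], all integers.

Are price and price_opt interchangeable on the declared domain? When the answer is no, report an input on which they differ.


Side by side, the visible changes include: arithmetic usage differs, and local variable names differ, and constant usage differs.
As a probe, take a=0, b=2: price runs tmp = 0; (not (abs(a) == (tmp + tmp))) -> false; a = 0; acc = 1; [i=1]; acc = 1; [j=0]; acc = 0; [j=1]; acc = -1; [j=2]; acc = -2; [i=2]; acc = -2; [j=0]; acc = -3; [j=1]; acc = -4; [j=2]; acc = -5; [i=3]; acc = -5; [j=0]; acc = -6; [j=1]; acc = -7; [j=2]; acc = -8; [i=4]; acc = -8; [j=0]; acc = -9; [j=1]; acc = -10; [j=2]; acc = -11; [i=5]; acc = -11; [j=0]; acc = -12; [j=1]; acc = -13; [j=2]; acc = -14; return 0; price_opt runs tmp = 0; (not (abs(a) == (tmp + tmp))) -> false; a = 0; acc = 1; [i=1]; acc = 1; [k=0]; acc = 0; [k=1]; acc = -1; [k=2]; acc = -2; [i=2]; acc = -2; [k=0]; acc = -3; [k=1]; acc = -4; [k=2]; acc = -5; [i=3]; acc = -5; [k=0]; acc = -6; [k=1]; acc = -7; [k=2]; acc = -8; [i=4]; acc = -8; [k=0]; acc = -9; [k=1]; acc = -10; [k=2]; acc = -11; [i=5]; acc = -11; [k=0]; acc = -12; [k=1]; acc = -13; [k=2]; acc = -14; return 0; both end at 0.
Checked all 24 inputs in the declared domain: the outputs agree on every one.
verdict: equivalent


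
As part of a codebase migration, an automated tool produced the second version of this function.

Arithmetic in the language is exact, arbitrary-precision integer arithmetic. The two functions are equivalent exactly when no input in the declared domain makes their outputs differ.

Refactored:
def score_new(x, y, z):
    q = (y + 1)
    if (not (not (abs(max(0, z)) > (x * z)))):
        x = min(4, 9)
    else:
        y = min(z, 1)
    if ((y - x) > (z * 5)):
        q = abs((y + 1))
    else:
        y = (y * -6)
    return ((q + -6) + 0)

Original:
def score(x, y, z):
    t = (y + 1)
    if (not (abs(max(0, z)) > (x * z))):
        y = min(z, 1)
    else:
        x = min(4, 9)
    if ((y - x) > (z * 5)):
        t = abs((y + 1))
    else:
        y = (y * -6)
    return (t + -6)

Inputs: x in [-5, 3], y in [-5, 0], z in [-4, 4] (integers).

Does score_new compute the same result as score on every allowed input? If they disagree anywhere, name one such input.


The two versions differ — the changes include boolean connective usage differs; also local variable names differ; also constant usage differs; also arithmetic usage differs.
Spot check at x=-2, y=-1, z=3 — score: t := 0 | (not (abs(max(0, z)) > (x * z))): false | x := 4 | ((y - x) > (z * 5)): false | y := 6 | result -6. score_new: q := 0 | (not (not (abs(max(0, z)) > (x * z)))): true | x := 4 | ((y - x) > (z * 5)): false | y := 6 | result -6. Both give -6.
Sweeping the whole domain (486 inputs) finds no disagreement.
verdict: equivalent


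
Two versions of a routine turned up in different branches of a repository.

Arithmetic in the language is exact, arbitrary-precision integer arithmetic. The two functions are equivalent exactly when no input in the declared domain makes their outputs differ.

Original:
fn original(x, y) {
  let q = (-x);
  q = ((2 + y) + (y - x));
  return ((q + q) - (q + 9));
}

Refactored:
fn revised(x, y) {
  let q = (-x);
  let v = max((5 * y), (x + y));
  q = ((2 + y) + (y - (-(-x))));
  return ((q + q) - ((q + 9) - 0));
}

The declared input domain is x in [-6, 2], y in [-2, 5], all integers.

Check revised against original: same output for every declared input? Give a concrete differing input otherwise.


The diff adds an assignment to `v` whose value nothing reads, which nothing downstream consumes.
As a probe, take x=-3, y=1: original runs q = 3; q = 7; return -2; revised runs q = 3; v = 5; q = 7; return -2; both end at -2.
Checked all 72 inputs in the declared domain: the outputs agree on every one.
verdict: equivalent


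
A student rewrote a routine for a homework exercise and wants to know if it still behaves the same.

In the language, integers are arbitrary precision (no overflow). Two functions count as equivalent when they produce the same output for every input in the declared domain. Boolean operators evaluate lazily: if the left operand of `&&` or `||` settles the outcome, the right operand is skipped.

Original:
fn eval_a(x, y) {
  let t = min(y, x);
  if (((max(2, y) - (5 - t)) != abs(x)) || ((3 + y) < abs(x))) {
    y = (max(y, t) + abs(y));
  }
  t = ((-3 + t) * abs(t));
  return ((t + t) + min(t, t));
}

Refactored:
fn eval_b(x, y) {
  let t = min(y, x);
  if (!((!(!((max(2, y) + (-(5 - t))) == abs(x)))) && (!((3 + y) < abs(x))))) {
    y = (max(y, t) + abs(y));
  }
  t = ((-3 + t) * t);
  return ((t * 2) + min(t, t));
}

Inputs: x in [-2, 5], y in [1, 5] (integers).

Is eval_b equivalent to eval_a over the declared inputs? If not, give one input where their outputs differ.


Evaluate both at x=-2, y=1.
eval_a: t := -2 | (((max(2, y) - (5 - t)) != abs(x)) || ((3 + y) < abs(x))): true | y := 2 | t := -10 | result -30
eval_b: t := -2 | (!((!(!((max(2, y) + (-(5 - t))) == abs(x)))) && (!((3 + y) < abs(x))))): true | y := 2 | t := 10 | result 30
-30 and 30 differ, so these are not the same function on this domain.
verdict: not equivalent; witness: x=-2, y=1


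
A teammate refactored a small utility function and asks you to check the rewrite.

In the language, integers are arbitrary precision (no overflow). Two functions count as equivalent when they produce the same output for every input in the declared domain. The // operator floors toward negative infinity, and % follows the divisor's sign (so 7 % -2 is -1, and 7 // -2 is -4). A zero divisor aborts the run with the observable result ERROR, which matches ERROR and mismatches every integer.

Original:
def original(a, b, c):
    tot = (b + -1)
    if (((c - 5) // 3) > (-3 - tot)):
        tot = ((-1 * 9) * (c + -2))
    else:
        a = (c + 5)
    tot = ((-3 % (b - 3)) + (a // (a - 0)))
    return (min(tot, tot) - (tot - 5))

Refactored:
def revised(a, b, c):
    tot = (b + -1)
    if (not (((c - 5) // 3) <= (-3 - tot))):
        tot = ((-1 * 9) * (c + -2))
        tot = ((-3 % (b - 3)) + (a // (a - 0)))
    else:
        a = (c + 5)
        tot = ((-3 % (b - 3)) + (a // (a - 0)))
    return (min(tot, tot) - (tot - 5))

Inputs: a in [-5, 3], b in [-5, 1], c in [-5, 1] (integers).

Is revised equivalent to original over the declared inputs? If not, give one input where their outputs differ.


Changes here: comparison usage differs; also boolean connective usage differs; also arithmetic usage differs; also constant usage differs; also statement counts differ; the full 441-point sweep finds no disagreement.
verdict: equivalent


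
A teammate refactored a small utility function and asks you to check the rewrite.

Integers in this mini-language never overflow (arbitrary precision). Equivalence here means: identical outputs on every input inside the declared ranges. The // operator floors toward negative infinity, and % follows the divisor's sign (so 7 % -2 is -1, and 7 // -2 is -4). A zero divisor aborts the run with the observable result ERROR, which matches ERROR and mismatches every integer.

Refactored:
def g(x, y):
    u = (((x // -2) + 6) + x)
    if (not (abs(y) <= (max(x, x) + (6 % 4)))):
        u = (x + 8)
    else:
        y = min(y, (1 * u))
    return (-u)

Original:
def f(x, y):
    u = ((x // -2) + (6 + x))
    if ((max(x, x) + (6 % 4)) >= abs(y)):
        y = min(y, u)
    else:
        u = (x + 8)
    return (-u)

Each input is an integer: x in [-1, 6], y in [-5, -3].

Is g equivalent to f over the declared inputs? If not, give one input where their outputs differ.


Differences: comparison usage differs, arithmetic usage differs, constant usage differs, boolean connective usage differs — yet all 24 inputs agree.
verdict: equivalent


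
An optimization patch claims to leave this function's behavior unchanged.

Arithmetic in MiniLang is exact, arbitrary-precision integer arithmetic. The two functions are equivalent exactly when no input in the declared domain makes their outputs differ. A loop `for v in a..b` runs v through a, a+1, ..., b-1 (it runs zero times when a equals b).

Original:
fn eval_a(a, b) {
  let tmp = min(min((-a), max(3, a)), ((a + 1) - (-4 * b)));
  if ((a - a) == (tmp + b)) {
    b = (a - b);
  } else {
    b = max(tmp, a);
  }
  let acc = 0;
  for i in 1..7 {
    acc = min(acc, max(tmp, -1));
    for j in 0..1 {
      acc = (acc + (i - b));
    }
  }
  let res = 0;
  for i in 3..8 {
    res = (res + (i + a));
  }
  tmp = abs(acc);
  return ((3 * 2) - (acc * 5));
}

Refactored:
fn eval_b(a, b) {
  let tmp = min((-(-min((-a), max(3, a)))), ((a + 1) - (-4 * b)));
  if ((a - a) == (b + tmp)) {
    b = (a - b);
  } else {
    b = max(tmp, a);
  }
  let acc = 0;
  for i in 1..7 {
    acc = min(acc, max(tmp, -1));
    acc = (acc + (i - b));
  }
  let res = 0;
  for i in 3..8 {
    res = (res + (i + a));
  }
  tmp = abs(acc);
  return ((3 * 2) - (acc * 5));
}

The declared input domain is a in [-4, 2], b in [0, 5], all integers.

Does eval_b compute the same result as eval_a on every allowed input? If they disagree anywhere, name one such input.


Changes here: loop structure differs, local variable names differ, statement counts differ; the full 42-point sweep finds no disagreement.
verdict: equivalent


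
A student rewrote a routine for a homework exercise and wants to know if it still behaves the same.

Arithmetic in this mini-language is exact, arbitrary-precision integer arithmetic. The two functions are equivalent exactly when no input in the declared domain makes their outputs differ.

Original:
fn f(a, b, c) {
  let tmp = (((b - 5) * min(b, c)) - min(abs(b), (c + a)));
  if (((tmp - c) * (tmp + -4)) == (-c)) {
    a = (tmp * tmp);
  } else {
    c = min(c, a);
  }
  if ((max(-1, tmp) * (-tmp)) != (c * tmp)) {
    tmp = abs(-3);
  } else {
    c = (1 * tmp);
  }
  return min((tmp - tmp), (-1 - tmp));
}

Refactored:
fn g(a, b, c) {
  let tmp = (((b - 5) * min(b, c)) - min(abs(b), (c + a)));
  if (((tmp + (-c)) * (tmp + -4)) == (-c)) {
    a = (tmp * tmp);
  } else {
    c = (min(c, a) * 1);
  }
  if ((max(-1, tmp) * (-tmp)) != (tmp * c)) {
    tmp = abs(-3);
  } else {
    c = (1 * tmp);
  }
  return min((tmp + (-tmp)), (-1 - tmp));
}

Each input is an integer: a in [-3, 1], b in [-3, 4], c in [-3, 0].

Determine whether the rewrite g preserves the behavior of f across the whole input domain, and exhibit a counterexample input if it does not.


Differences: constant usage differs; also arithmetic usage differs — yet all 160 inputs agree.
verdict: equivalent


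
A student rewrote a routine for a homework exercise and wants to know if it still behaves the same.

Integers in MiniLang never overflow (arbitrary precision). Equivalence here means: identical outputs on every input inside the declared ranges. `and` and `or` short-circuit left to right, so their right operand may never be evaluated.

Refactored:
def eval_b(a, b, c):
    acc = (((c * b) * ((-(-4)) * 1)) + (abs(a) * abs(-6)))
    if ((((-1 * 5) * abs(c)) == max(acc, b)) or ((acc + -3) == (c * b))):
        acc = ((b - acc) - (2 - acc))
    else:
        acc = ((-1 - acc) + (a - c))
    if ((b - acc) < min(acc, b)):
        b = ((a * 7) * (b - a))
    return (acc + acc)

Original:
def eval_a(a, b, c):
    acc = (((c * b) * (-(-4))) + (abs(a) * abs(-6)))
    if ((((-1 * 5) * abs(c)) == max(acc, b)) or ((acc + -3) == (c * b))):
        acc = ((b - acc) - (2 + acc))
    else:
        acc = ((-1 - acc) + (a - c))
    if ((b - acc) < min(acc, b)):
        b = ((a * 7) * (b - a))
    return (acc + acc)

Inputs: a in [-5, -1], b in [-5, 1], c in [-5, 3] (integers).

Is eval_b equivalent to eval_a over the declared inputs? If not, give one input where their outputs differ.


Consider the input a=-5, b=-3, c=3.
eval_a: acc becomes -6; next ((((-1 * 5) * abs(c)) == max(acc, b)) or ((acc + -3) == (c * b))) evaluates to true; next acc becomes 7; next ((b - acc) < min(acc, b)) evaluates to true; next b becomes -70; next final value 14
eval_b: acc becomes -6; next ((((-1 * 5) * abs(c)) == max(acc, b)) or ((acc + -3) == (c * b))) evaluates to true; next acc becomes -5; next ((b - acc) < min(acc, b)) evaluates to false; next final value -10
14 vs -10 — the two versions disagree here.
verdict: not equivalent; witness: a=-5, b=-3, c=3


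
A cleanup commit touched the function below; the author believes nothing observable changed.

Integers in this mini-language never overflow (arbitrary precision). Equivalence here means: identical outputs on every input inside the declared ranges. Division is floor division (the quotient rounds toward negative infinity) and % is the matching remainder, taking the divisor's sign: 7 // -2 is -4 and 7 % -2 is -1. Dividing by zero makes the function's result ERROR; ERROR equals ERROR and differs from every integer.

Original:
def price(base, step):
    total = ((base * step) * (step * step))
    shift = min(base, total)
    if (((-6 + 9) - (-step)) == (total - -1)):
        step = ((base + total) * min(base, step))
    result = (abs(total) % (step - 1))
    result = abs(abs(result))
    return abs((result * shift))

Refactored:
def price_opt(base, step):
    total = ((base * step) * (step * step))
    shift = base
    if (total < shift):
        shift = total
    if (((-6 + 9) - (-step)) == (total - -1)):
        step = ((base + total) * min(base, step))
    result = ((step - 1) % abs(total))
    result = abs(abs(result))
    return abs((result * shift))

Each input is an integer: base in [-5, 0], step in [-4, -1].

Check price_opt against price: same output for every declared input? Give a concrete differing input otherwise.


On input base=-5, step=-4, price returns 0 while price_opt returns 1575.
verdict: not equivalent; witness: base=-5, step=-4


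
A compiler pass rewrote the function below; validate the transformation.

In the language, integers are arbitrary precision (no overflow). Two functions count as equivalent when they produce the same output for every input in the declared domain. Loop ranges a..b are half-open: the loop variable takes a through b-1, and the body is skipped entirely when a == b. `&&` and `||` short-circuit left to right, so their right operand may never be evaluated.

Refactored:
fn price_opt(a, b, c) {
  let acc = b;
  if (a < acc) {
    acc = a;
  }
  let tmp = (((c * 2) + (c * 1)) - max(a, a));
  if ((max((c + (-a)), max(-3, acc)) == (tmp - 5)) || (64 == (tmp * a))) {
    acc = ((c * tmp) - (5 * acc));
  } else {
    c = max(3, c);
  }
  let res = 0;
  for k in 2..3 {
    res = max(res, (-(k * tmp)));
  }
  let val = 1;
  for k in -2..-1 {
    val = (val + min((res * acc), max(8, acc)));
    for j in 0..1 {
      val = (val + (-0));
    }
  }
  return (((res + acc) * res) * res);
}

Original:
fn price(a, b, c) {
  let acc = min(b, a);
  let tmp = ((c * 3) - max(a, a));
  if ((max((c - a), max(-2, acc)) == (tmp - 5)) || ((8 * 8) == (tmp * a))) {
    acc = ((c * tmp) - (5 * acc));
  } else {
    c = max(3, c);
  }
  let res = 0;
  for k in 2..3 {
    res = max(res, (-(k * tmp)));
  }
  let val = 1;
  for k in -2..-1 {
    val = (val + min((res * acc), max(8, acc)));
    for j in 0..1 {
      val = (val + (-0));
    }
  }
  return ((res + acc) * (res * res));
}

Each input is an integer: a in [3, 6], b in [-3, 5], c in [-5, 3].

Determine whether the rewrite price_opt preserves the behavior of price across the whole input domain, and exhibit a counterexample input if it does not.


Although `-2` became `-3`, no input in the stated domain can expose it.
One worked example (a=6, b=0, c=2) — price: acc := 0 | tmp := 0 | ((max((c - a), max(-2, acc)) == (tmp - 5)) || ((8 * 8) == (tmp * a))): false | c := 3 | res := 0 | iter k=2: | res := 0 | val := 1 | iter k=-2: | val := 1 | iter j=0: | val := 1 | result 0; price_opt: acc := 0 | (a < acc): false | tmp := 0 | ((max((c + (-a)), max(-3, acc)) == (tmp - 5)) || (64 == (tmp * a))): false | c := 3 | res := 0 | iter k=2: | res := 0 | val := 1 | iter k=-2: | val := 1 | iter j=0: | val := 1 | result 0; agreement on 0.
Every one of the 324 inputs gives matching results.
verdict: equivalent


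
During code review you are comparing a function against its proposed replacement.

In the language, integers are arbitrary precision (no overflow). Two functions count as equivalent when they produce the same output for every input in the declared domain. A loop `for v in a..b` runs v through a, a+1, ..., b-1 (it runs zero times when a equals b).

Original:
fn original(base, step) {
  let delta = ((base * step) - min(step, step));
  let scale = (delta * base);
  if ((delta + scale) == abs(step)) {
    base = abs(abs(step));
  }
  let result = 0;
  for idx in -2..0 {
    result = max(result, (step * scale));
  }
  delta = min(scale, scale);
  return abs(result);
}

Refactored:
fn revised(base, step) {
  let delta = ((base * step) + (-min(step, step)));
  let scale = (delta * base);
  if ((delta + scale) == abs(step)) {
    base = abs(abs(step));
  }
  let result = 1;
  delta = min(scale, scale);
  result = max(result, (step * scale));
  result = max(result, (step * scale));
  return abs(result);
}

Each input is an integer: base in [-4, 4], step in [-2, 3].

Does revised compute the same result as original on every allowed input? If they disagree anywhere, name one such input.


Consider the input base=-4, step=0.
original: delta becomes 0; next scale becomes 0; next ((delta + scale) == abs(step)) evaluates to true; next base becomes 0; next result becomes 0; next at idx=-2:; next result becomes 0; next at idx=-1:; next result becomes 0; next delta becomes 0; next final value 0
revised: delta becomes 0; next scale becomes 0; next ((delta + scale) == abs(step)) evaluates to true; next base becomes 0; next result becomes 1; next delta becomes 0; next result becomes 1; next result becomes 1; next final value 1
0 against 1: the behavior changed.
verdict: not equivalent; witness: base=-4, step=0


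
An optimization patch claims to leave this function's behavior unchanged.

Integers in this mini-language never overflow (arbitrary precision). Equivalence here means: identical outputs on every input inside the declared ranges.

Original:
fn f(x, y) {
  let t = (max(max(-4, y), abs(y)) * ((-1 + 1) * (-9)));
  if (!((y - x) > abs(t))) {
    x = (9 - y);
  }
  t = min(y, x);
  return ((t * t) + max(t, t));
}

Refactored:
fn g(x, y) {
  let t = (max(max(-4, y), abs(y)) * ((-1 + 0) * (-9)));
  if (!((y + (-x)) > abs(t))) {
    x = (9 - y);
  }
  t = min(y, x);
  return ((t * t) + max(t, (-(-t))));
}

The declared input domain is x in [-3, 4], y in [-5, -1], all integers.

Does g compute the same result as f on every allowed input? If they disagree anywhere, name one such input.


Not equivalent: x=-3, y=-2 separates them (6 vs 2).
f: t=0, then (!((y - x) > abs(t))) is false, then t=-3, then returns 6
g: t=18, then (!((y + (-x)) > abs(t))) is true, then x=11, then t=-2, then returns 2
verdict: not equivalent; witness: x=-3, y=-2


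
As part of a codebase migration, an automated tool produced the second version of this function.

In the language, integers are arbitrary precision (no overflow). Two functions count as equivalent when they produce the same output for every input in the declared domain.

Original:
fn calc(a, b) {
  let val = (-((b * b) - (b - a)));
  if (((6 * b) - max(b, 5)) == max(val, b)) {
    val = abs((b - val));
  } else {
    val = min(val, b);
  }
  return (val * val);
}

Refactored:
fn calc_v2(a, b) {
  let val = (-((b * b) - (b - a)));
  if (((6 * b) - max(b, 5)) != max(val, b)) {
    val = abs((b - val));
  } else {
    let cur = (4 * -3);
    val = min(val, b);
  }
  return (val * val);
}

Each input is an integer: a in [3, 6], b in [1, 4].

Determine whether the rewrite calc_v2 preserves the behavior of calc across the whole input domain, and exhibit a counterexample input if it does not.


Take a=3, b=1.
calc: val = -3; (((6 * b) - max(b, 5)) == max(val, b)) -> true; val = 4; return 16
calc_v2: val = -3; (((6 * b) - max(b, 5)) != max(val, b)) -> false; cur = -12; val = -3; return 9
16 against 9: the behavior changed.
verdict: not equivalent; witness: a=3, b=1


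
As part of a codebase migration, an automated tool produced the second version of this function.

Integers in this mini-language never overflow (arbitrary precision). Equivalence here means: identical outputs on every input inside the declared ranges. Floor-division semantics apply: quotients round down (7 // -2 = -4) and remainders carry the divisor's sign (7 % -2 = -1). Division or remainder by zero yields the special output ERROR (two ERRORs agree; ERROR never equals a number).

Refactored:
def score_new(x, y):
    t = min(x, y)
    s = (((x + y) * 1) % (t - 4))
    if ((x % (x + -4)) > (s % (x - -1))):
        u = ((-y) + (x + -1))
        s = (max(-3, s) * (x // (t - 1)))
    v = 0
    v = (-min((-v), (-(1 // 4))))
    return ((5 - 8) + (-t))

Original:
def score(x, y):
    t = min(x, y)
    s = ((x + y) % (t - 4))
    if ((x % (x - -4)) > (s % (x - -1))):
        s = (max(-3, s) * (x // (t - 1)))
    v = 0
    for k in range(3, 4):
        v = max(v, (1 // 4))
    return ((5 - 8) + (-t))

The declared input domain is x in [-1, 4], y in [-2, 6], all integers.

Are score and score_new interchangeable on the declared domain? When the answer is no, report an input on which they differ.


The rewrite breaks on x=1, y=2, where the results are ERROR and -4.
score: t = 1; s = 0; ((x % (x - -4)) > (s % (x - -1))) -> true; division by zero -> ERROR
score_new: t = 1; s = 0; ((x % (x + -4)) > (s % (x - -1))) -> false; v = 0; v = 0; return -4
verdict: not equivalent; witness: x=1, y=2


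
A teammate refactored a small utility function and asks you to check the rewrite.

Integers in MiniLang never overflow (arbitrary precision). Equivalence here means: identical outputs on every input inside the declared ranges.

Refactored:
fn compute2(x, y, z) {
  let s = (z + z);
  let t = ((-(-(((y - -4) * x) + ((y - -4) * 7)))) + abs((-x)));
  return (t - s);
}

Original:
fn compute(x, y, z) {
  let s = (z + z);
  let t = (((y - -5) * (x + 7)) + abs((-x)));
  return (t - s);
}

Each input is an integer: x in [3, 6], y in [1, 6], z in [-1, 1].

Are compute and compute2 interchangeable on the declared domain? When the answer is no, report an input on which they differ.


Consider the input x=3, y=1, z=-1.
compute: s becomes -2; next t becomes 63; next final value 65
compute2: s becomes -2; next t becomes 53; next final value 55
65 vs 55 — the two versions disagree here.
verdict: not equivalent; witness: x=3, y=1, z=-1


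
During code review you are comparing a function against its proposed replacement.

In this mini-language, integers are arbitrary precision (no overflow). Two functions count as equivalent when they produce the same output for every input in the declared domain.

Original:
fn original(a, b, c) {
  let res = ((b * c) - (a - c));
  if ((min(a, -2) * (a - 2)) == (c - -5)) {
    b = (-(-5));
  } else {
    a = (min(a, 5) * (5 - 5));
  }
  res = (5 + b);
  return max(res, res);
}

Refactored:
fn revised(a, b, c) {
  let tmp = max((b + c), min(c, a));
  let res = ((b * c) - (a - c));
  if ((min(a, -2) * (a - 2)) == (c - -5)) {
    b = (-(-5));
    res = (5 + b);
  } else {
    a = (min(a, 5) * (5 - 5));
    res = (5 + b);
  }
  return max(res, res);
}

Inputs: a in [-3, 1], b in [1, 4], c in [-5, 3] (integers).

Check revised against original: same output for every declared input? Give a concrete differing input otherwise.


Comparing the listings, the differences include: statement counts differ, plus min/max/abs usage differs, plus arithmetic usage differs, plus constant usage differs, plus local variable names differ.
Spot check at a=0, b=1, c=-1 — original: res becomes -2; next ((min(a, -2) * (a - 2)) == (c - -5)) evaluates to true; next b becomes 5; next res becomes 10; next final value 10. revised: tmp becomes 0; next res becomes -2; next ((min(a, -2) * (a - 2)) == (c - -5)) evaluates to true; next b becomes 5; next res becomes 10; next final value 10. Both give 10.
Across all 180 domain points the two functions coincide.
verdict: equivalent


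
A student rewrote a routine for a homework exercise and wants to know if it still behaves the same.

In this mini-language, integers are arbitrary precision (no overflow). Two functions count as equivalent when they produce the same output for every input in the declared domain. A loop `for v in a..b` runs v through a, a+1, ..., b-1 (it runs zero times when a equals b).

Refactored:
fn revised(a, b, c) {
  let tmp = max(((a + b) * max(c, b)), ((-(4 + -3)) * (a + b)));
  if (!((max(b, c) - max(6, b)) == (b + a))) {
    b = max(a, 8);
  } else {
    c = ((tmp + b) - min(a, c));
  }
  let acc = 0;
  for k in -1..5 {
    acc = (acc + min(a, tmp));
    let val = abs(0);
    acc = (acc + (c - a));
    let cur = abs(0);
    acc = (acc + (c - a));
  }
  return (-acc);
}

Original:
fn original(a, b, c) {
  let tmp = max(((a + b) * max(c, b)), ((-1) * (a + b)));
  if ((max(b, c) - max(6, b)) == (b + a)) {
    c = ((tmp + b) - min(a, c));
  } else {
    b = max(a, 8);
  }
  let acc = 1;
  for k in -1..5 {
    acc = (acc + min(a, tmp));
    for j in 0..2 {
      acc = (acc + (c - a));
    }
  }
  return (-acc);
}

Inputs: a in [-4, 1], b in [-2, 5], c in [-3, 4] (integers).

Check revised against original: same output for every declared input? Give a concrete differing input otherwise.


Run the pair on a=-4, b=-2, c=-3.
original: tmp = 12; ((max(b, c) - max(6, b)) == (b + a)) -> false; b = 8; acc = 1; [k=-1]; acc = -3; [j=0]; acc = -2; [j=1]; acc = -1; [k=0]; acc = -5; [j=0]; acc = -4; [j=1]; acc = -3; [k=1]; acc = -7; [j=0]; acc = -6; [j=1]; acc = -5; [k=2]; acc = -9; [j=0]; acc = -8; [j=1]; acc = -7; [k=3]; acc = -11; [j=0]; acc = -10; [j=1]; acc = -9; [k=4]; acc = -13; [j=0]; acc = -12; [j=1]; acc = -11; return 11
revised: tmp = 12; (!((max(b, c) - max(6, b)) == (b + a))) -> true; b = 8; acc = 0; [k=-1]; acc = -4; val = 0; acc = -3; cur = 0; acc = -2; [k=0]; acc = -6; val = 0; acc = -5; cur = 0; acc = -4; [k=1]; acc = -8; val = 0; acc = -7; cur = 0; acc = -6; [k=2]; acc = -10; val = 0; acc = -9; cur = 0; acc = -8; [k=3]; acc = -12; val = 0; acc = -11; cur = 0; acc = -10; [k=4]; acc = -14; val = 0; acc = -13; cur = 0; acc = -12; return 12
11 vs 12 — the two versions disagree here.
verdict: not equivalent; witness: a=-4, b=-2, c=-3


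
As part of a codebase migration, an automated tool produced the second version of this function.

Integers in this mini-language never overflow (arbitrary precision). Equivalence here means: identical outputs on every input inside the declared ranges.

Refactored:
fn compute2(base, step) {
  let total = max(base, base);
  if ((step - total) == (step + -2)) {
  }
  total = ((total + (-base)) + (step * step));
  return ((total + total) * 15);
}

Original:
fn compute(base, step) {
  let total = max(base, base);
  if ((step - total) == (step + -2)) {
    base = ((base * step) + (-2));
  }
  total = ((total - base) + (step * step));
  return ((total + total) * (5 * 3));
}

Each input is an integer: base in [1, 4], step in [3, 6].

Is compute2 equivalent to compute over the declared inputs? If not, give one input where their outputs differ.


At base=2, step=3: compute gives 210, compute2 gives 270.
verdict: not equivalent; witness: base=2, step=3


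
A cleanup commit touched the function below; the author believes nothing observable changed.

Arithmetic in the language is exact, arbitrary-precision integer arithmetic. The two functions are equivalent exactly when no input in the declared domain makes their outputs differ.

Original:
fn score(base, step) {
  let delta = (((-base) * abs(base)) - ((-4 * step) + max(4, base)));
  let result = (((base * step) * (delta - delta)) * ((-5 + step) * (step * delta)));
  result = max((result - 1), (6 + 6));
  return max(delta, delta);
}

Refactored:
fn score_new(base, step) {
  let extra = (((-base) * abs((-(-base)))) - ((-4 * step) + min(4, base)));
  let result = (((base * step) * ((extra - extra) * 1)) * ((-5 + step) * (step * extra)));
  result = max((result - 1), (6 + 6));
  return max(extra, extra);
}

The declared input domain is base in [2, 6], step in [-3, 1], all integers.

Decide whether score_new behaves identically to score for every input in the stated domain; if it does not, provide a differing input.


Evaluate both at base=2, step=-3.
score: delta = -20; result = 0; result = 12; return -20
score_new: extra = -18; result = 0; result = 12; return -18
-20 and -18 differ, so these are not the same function on this domain.
verdict: not equivalent; witness: base=2, step=-3


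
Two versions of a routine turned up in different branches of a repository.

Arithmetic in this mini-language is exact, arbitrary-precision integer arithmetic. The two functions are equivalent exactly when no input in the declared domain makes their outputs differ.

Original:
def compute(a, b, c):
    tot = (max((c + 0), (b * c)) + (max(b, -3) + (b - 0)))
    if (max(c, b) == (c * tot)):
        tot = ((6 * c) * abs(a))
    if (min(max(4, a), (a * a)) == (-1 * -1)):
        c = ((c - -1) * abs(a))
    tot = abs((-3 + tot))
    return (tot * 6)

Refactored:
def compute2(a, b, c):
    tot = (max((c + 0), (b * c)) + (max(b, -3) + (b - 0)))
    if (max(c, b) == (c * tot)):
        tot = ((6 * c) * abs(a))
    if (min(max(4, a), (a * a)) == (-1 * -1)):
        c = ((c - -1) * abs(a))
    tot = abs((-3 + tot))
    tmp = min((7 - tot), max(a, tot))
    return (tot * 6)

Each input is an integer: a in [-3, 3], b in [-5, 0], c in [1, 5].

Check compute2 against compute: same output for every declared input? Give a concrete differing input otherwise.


Changes here: arithmetic usage differs; min/max/abs usage differs; constant usage differs; local variable names differ; statement counts differ; the full 210-point sweep finds no disagreement.
verdict: equivalent


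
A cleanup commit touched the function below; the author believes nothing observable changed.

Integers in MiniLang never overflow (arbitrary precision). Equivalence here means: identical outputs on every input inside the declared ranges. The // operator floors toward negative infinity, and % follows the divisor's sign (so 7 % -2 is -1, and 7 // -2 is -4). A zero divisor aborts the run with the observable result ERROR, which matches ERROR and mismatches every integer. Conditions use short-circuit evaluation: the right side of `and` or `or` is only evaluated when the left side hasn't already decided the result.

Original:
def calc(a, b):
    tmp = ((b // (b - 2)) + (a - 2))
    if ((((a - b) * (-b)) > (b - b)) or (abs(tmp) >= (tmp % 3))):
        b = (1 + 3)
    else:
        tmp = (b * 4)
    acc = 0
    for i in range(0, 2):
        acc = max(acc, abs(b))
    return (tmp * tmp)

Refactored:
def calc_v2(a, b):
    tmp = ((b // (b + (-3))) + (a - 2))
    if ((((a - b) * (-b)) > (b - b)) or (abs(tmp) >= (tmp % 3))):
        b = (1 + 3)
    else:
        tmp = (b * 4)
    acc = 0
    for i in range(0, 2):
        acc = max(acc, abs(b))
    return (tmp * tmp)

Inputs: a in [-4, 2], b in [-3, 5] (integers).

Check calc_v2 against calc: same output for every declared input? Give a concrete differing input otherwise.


The rewrite breaks on a=-4, b=2, where the results are ERROR and 64.
calc: a zero divisor aborts: ERROR
calc_v2: tmp=-8, then ((((a - b) * (-b)) > (b - b)) or (abs(tmp) >= (tmp % 3))) is true, then b=4, then acc=0, then (i=0), then acc=4, then (i=1), then acc=4, then returns 64
verdict: not equivalent; witness: a=-4, b=2


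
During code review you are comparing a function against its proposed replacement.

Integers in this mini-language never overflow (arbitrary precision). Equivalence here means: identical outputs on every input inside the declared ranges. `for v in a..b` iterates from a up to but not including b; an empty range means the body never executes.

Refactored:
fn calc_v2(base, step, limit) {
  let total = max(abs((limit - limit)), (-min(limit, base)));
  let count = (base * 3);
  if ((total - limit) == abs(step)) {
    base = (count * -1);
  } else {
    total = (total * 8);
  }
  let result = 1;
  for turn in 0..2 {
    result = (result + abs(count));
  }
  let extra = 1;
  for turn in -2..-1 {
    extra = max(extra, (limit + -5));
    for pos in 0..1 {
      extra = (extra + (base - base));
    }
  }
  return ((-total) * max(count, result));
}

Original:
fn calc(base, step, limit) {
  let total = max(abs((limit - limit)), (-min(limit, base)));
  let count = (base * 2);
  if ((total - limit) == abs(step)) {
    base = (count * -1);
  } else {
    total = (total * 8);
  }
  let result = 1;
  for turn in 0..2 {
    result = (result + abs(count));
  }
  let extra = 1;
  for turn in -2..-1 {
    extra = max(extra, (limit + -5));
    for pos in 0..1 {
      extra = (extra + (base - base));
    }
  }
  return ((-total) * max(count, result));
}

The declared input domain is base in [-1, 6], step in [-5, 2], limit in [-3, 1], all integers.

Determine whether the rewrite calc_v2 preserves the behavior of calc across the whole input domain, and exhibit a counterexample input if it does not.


Evaluate both at base=-1, step=-5, limit=-3.
calc: total = 3; count = -2; ((total - limit) == abs(step)) -> false; total = 24; result = 1; [turn=0]; result = 3; [turn=1]; result = 5; extra = 1; [turn=-2]; extra = 1; [pos=0]; extra = 1; return -120
calc_v2: total = 3; count = -3; ((total - limit) == abs(step)) -> false; total = 24; result = 1; [turn=0]; result = 4; [turn=1]; result = 7; extra = 1; [turn=-2]; extra = 1; [pos=0]; extra = 1; return -168
-120 against -168: the behavior changed.
verdict: not equivalent; witness: base=-1, step=-5, limit=-3


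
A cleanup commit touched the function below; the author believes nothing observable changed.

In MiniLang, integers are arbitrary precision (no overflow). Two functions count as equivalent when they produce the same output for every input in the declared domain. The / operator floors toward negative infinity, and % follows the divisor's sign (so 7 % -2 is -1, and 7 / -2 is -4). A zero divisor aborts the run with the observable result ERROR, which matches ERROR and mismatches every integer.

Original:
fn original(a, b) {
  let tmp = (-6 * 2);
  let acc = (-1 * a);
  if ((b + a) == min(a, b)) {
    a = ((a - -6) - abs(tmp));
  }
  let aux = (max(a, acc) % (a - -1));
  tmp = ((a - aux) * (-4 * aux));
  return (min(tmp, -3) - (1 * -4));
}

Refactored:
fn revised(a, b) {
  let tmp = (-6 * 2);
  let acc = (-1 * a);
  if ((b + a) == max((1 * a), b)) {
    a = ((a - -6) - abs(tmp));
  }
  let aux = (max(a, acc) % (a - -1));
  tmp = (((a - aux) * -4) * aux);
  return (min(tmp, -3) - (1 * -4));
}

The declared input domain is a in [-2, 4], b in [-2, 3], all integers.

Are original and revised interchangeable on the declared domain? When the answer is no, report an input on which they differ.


At a=-2, b=0: original gives -56, revised gives 1.
verdict: not equivalent; witness: a=-2, b=0


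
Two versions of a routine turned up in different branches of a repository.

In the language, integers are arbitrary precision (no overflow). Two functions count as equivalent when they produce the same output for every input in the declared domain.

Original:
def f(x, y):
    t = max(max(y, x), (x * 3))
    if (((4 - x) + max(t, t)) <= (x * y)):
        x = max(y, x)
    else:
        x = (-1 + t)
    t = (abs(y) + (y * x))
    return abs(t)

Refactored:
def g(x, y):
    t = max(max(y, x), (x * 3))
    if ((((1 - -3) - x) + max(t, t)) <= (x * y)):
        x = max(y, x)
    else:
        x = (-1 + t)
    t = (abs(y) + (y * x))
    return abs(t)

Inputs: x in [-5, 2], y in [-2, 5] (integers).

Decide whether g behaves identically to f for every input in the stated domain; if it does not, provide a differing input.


Reading the diff, among the changes: constant usage differs, and arithmetic usage differs.
Spot check at x=2, y=2 — f: t := 6 | (((4 - x) + max(t, t)) <= (x * y)): false | x := 5 | t := 12 | result 12. g: t := 6 | ((((1 - -3) - x) + max(t, t)) <= (x * y)): false | x := 5 | t := 12 | result 12. Both give 12.
Sweeping the whole domain (64 inputs) finds no disagreement.
verdict: equivalent


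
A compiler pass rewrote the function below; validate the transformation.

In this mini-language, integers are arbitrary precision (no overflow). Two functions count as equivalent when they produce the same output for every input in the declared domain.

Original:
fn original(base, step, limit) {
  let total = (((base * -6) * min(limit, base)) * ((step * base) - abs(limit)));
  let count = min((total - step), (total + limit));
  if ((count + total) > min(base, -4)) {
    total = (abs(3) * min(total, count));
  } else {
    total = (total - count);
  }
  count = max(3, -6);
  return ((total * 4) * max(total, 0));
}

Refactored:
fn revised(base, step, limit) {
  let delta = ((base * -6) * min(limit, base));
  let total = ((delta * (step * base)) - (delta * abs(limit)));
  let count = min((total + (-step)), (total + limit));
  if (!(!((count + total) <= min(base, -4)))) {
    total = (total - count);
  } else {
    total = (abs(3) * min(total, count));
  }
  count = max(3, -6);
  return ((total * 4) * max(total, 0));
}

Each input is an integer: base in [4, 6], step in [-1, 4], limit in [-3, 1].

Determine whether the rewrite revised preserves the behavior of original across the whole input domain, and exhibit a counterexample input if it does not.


Behavior is preserved: although statement counts differ; local variable names differ; boolean connective usage differs; arithmetic usage differs; comparison usage differs, the outputs never diverge.
Tracing base=4, step=0, limit=-3: original: total becomes -216; next count becomes -219; next ((count + total) > min(base, -4)) evaluates to false; next total becomes 3; next count becomes 3; next final value 36 | revised: delta becomes 72; next total becomes -216; next count becomes -219; next (!(!((count + total) <= min(base, -4)))) evaluates to true; next total becomes 3; next count becomes 3; next final value 36 — matching result 36.
Every one of the 90 inputs gives matching results.
verdict: equivalent


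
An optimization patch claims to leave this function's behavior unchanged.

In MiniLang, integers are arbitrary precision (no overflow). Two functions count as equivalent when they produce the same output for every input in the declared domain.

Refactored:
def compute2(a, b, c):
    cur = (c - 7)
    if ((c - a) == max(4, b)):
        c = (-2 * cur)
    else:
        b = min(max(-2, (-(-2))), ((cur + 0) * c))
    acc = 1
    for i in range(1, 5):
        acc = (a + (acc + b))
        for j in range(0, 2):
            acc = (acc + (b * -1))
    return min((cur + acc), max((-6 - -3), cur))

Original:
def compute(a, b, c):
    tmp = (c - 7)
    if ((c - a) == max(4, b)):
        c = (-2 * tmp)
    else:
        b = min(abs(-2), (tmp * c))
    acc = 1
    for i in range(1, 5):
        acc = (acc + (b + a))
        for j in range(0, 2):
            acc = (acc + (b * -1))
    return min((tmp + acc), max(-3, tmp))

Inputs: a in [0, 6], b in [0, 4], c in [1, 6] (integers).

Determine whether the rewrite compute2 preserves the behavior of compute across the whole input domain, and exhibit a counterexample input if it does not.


The two versions differ — the changes include min/max/abs usage differs; also constant usage differs; also arithmetic usage differs; also local variable names differ.
As a probe, take a=3, b=1, c=4: compute runs tmp becomes -3; next ((c - a) == max(4, b)) evaluates to false; next b becomes -12; next acc becomes 1; next at i=1:; next acc becomes -8; next at j=0:; next acc becomes 4; next at j=1:; next acc becomes 16; next at i=2:; next acc becomes 7; next at j=0:; next acc becomes 19; next at j=1:; next acc becomes 31; next at i=3:; next acc becomes 22; next at j=0:; next acc becomes 34; next at j=1:; next acc becomes 46; next at i=4:; next acc becomes 37; next at j=0:; next acc becomes 49; next at j=1:; next acc becomes 61; next final value -3; compute2 runs cur becomes -3; next ((c - a) == max(4, b)) evaluates to false; next b becomes -12; next acc becomes 1; next at i=1:; next acc becomes -8; next at j=0:; next acc becomes 4; next at j=1:; next acc becomes 16; next at i=2:; next acc becomes 7; next at j=0:; next acc becomes 19; next at j=1:; next acc becomes 31; next at i=3:; next acc becomes 22; next at j=0:; next acc becomes 34; next at j=1:; next acc becomes 46; next at i=4:; next acc becomes 37; next at j=0:; next acc becomes 49; next at j=1:; next acc becomes 61; next final value -3; both end at -3.
Every one of the 210 inputs gives matching results.
verdict: equivalent
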